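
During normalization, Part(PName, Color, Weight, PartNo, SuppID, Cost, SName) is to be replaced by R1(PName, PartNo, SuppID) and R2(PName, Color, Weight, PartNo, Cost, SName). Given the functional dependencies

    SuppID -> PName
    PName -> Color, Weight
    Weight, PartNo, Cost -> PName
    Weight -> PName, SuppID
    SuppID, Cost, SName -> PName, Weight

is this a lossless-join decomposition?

Yes

Common attributes: R1 ∩ R2 = {PName, PartNo}.
Closure of {PName, PartNo}: PName → Color, Weight applies, adding Color, Weight; Weight → PName, SuppID applies, adding SuppID. So (PName, PartNo)⁺ = {PName, Color, Weight, PartNo, SuppID}.
This closure contains every attribute of R1, so R1 ∩ R2 → R1. The join is lossless.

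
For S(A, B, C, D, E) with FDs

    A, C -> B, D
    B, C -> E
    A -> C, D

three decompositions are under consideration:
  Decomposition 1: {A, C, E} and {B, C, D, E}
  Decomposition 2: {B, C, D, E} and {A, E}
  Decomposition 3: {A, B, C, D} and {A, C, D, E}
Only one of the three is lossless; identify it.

Decomposition 3

Decomposition 1: common = {C, E}, closure = {C, E} → lossy.
Decomposition 2: common = {E}, closure = {E} → lossy.
Decomposition 3: common = {A, C, D}, closure = {A, B, C, D, E} → lossless.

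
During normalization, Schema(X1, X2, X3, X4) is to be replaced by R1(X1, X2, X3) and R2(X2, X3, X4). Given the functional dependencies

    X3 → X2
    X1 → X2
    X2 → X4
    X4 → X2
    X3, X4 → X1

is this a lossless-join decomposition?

Common attributes: R1 ∩ R2 = {X2, X3}.
Closure of {X2, X3}: X2 → X4 applies, adding X4; X3, X4 → X1 applies, adding X1. So (X2, X3)⁺ = {X1, X2, X3, X4}.
This closure contains every attribute of R1, so R1 ∩ R2 → R1. The join is lossless.

Yes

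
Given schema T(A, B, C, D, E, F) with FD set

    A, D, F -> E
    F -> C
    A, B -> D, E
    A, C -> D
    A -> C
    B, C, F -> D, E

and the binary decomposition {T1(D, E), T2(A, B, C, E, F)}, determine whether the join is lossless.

Common attributes: T1 ∩ T2 = {E}.
No dependency enlarges {E}, so (E)⁺ = {E}.
The closure contains neither all of T1 = {D, E} nor all of T2 = {A, B, C, E, F}, so the common attributes are not a superkey of either fragment. The join is lossy.

No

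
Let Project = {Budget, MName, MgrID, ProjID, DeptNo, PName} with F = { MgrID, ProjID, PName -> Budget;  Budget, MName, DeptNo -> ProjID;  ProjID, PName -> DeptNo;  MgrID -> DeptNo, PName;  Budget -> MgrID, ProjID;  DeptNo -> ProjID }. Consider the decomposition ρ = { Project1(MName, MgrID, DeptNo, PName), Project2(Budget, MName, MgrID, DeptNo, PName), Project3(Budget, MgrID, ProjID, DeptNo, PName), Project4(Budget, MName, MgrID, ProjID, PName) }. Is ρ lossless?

Yes

Chase test. Columns are Budget, MName, MgrID, ProjID, DeptNo, PName; row i has aⱼ where attribute j ∈ Projecti, else bᵢⱼ.
Initial tableau (one row per fragment):
  row 1: b11 a2 a3 b14 a5 a6
  row 2: a1 a2 a3 b24 a5 a6
  row 3: a1 b32 a3 a4 a5 a6
  row 4: a1 a2 a3 a4 b45 a6
Rows 3 and 4 agree on ProjID, PName; apply ProjID, PName→DeptNo and equate their DeptNo entries.
Rows 2 and 3 agree on Budget; apply Budget→MgrID, ProjID and equate their MgrID, ProjID entries.
Rows 1 and 2 agree on DeptNo; apply DeptNo→ProjID and equate their ProjID entries.
Rows 1 and 2 agree on MgrID, ProjID, PName; apply MgrID, ProjID, PName→Budget and equate their Budget entries.
Row 1 is now all distinguished symbols — the join is lossless.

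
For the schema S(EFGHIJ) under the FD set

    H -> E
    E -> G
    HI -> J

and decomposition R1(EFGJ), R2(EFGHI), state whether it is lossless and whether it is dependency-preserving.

Lossless test: (EFG)⁺ = {EFG}, which is a superkey of neither fragment — lossy.
Dependency preservation: the restricted closure of {HI} across the fragments never reaches {J}, so HI → J cannot be enforced without a join — not preserved.

lossy and not dependency-preserving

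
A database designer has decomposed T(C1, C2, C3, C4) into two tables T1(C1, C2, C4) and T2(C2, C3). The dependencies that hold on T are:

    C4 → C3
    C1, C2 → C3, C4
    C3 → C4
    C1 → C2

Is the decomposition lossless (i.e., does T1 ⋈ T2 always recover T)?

No

Common attributes: T1 ∩ T2 = {C2}.
No dependency enlarges {C2}, so (C2)⁺ = {C2}.
The closure contains neither all of T1 = {C1, C2, C4} nor all of T2 = {C2, C3}, so the common attributes are not a superkey of either fragment. The join is lossy.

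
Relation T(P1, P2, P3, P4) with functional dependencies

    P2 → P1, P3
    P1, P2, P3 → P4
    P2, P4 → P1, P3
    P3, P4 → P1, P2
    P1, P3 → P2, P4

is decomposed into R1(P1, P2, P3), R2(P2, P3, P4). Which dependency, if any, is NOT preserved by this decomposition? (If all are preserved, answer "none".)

none

P2 → P1, P3 lies within R1.
P1, P2, P3 → P4: restricted closure across fragments reaches P4.
P2, P4 → P1, P3: restricted closure across fragments reaches P1, P3.
P3, P4 → P1, P2: restricted closure across fragments reaches P1, P2.
P1, P3 → P2, P4: restricted closure across fragments reaches P2, P4.
Every dependency is enforceable on the fragments, so the decomposition is dependency-preserving.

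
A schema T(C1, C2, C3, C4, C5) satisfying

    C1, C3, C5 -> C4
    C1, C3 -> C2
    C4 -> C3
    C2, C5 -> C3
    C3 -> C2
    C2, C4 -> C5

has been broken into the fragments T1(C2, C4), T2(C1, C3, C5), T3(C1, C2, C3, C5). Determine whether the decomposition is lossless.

No

Chase test. Columns are C1, C2, C3, C4, C5; row i has aⱼ where attribute j ∈ Ti, else bᵢⱼ.
Initial tableau (one row per fragment):
  row 1: b11 a2 b13 a4 b15
  row 2: a1 b22 a3 b24 a5
  row 3: a1 a2 a3 b34 a5
Rows 2 and 3 agree on C1, C3, C5; apply C1, C3, C5→C4 and equate their C4 entries.
Rows 2 and 3 agree on C1, C3; apply C1, C3→C2 and equate their C2 entries.
No row becomes fully distinguished — the join is lossy.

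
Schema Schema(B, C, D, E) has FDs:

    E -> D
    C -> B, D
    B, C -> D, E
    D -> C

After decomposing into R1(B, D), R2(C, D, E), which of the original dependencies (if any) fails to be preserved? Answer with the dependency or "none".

none

E → D lies within R2.
C → B, D: restricted closure across fragments reaches B, D.
B, C → D, E: restricted closure across fragments reaches D, E.
D → C lies within R2.
Every dependency is enforceable on the fragments, so the decomposition is dependency-preserving.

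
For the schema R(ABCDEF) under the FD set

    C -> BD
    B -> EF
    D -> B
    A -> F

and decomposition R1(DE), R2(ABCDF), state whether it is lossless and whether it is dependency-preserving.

lossless but not dependency-preserving

Lossless test: (D)⁺ = {BDEF}, which contains all of one fragment — lossless.
Dependency preservation: the restricted closure of {B} across the fragments never reaches {EF}, so B → EF cannot be enforced without a join — not preserved.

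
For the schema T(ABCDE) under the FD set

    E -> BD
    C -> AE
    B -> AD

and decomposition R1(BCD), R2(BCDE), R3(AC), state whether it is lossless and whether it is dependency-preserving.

lossless but not dependency-preserving

Lossless test (chase): Rows 1 and 2 agree on C; apply C→AE and equate their AE entries. Rows 1 and 3 agree on C; apply C→AE and equate their AE entries. Rows 1 and 3 agree on E; apply E→BD and equate their BD entries. Row 1 is now all distinguished symbols — the join is lossless.
Dependency preservation: the restricted closure of {B} across the fragments never reaches {AD}, so B → AD cannot be enforced without a join — not preserved.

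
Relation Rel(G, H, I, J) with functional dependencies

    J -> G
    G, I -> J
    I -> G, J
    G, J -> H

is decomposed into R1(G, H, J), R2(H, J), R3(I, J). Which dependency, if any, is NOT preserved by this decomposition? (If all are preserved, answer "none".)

none

J → G lies within R1.
G, I → J: restricted closure across fragments reaches J.
I → G, J: restricted closure across fragments reaches G, J.
G, J → H lies within R1.
Every dependency is enforceable on the fragments, so the decomposition is dependency-preserving.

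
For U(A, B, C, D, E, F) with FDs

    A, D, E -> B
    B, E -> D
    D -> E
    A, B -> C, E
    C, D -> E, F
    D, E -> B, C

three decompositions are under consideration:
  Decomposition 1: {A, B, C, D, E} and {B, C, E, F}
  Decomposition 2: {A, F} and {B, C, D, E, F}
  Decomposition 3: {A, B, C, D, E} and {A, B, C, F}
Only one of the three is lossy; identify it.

Decomposition 1: common = {B, C, E}, closure = {B, C, D, E, F} → lossless.
Decomposition 2: common = {F}, closure = {F} → lossy.
Decomposition 3: common = {A, B, C}, closure = {A, B, C, D, E, F} → lossless.

Decomposition 2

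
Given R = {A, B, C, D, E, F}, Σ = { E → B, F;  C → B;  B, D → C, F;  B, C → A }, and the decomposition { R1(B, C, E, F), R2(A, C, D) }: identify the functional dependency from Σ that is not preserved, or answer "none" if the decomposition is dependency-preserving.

B, D → C, F

Check B, D → C, F: no single fragment contains all of {B, C, D, F}, and the restricted closure of {B, D} across the fragments never reaches {C, F}.
E → B, F is preserved.
C → B is preserved.
B, C → A is preserved.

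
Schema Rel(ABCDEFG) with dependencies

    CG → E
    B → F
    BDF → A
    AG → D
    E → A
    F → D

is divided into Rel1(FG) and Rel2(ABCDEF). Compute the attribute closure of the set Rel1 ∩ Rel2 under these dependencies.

DF

Rel1 ∩ Rel2 = {F}.
F → D applies, adding D
Closure: {DF}.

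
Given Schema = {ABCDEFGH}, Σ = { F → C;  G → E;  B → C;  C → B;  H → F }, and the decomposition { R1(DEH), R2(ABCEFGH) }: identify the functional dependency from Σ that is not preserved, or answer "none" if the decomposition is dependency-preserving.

F → C lies within R2.
G → E lies within R2.
B → C lies within R2.
C → B lies within R2.
H → F lies within R2.
Every dependency is enforceable on the fragments, so the decomposition is dependency-preserving.

none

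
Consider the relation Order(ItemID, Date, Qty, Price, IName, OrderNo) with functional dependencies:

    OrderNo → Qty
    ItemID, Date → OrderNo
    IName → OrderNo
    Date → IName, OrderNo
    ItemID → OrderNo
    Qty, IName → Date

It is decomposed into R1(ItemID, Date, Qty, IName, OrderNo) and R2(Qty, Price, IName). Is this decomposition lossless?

No

Common attributes: R1 ∩ R2 = {Qty, IName}.
Closure of {Qty, IName}: IName → OrderNo applies, adding OrderNo; Qty, IName → Date applies, adding Date. So (Qty, IName)⁺ = {Date, Qty, IName, OrderNo}.
The closure contains neither all of R1 = {ItemID, Date, Qty, IName, OrderNo} nor all of R2 = {Qty, Price, IName}, so the common attributes are not a superkey of either fragment. The join is lossy.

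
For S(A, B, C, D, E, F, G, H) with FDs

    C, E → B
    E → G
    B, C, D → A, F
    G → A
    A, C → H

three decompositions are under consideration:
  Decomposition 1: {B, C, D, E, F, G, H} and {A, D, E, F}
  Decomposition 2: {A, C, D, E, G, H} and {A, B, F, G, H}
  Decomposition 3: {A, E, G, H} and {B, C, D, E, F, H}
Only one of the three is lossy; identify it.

Decomposition 1: common = {D, E, F}, closure = {A, D, E, F, G} → lossless.
Decomposition 2: common = {A, G, H}, closure = {A, G, H} → lossy.
Decomposition 3: common = {E, H}, closure = {A, E, G, H} → lossless.

Decomposition 2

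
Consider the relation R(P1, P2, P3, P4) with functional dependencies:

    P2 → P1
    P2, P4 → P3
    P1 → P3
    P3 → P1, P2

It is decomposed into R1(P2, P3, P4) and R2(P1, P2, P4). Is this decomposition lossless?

Common attributes: R1 ∩ R2 = {P2, P4}.
Closure of {P2, P4}: P2 → P1 applies, adding P1; P2, P4 → P3 applies, adding P3. So (P2, P4)⁺ = {P1, P2, P3, P4}.
This closure contains every attribute of R1, so R1 ∩ R2 → R1. The join is lossless.

Yes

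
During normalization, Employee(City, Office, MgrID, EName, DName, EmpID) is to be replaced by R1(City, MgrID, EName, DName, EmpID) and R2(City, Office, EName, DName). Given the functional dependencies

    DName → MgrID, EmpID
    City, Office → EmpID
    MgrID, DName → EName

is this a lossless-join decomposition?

Common attributes: R1 ∩ R2 = {City, EName, DName}.
Closure of {City, EName, DName}: DName → MgrID, EmpID applies, adding MgrID, EmpID. So (City, EName, DName)⁺ = {City, MgrID, EName, DName, EmpID}.
This closure contains every attribute of R1, so R1 ∩ R2 → R1. The join is lossless.

Yes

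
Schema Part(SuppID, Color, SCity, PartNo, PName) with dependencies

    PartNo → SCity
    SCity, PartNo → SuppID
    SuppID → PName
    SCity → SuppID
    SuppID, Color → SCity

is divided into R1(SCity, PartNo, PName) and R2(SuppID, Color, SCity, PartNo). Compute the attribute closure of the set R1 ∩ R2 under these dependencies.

SuppID, SCity, PartNo, PName

R1 ∩ R2 = {SCity, PartNo}.
SCity, PartNo → SuppID applies, adding SuppID
SuppID → PName applies, adding PName
Closure: {SuppID, SCity, PartNo, PName}.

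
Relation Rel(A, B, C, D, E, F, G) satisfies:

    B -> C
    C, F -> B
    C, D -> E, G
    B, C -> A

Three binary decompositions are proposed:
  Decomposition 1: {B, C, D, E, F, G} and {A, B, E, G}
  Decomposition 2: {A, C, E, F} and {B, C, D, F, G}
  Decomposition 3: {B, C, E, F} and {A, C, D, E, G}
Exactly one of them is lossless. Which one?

Decomposition 1: common = {B, E, G}, closure = {A, B, C, E, G} → lossless.
Decomposition 2: common = {C, F}, closure = {A, B, C, F} → lossy.
Decomposition 3: common = {C, E}, closure = {C, E} → lossy.

Decomposition 1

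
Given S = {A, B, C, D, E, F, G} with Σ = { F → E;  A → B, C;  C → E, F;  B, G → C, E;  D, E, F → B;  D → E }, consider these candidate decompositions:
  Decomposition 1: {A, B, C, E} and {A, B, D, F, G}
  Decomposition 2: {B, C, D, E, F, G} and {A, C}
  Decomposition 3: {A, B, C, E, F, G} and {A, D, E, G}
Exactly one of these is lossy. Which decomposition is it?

Decomposition 2

Decomposition 1: common = {A, B}, closure = {A, B, C, E, F} → lossless.
Decomposition 2: common = {C}, closure = {C, E, F} → lossy.
Decomposition 3: common = {A, E, G}, closure = {A, B, C, E, F, G} → lossless.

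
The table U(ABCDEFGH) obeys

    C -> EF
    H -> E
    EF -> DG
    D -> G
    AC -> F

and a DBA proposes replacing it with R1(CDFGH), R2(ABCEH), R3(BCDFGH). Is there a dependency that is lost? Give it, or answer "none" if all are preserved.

EF -> DG

Check EF → DG: no single fragment contains all of {DEFG}, and the restricted closure of {EF} across the fragments never reaches {DG}.
C → EF is preserved.
H → E is preserved.
D → G is preserved.
AC → F is preserved.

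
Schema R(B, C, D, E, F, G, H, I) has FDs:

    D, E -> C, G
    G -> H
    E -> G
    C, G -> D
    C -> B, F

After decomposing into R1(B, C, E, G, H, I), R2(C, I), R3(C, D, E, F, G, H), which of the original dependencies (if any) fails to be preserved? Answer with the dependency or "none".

none

D, E → C, G lies within R3.
G → H lies within R1.
E → G lies within R1.
C, G → D lies within R3.
C → B, F: restricted closure across fragments reaches B, F.
Every dependency is enforceable on the fragments, so the decomposition is dependency-preserving.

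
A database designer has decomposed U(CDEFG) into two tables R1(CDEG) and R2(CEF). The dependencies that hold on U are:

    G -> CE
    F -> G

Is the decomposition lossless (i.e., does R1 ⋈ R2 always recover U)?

No

Common attributes: R1 ∩ R2 = {CE}.
No dependency enlarges {CE}, so (CE)⁺ = {CE}.
The closure contains neither all of R1 = {CDEG} nor all of R2 = {CEF}, so the common attributes are not a superkey of either fragment. The join is lossy.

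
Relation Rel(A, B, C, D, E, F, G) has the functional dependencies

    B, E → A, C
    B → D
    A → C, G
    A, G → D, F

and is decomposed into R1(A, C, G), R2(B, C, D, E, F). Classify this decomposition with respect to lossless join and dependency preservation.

Lossless test: (C)⁺ = {C}, which is a superkey of neither fragment — lossy.
Dependency preservation: the restricted closure of {B, E} across the fragments never reaches {A, C}, so B, E → A, C cannot be enforced without a join — not preserved.

lossy and not dependency-preserving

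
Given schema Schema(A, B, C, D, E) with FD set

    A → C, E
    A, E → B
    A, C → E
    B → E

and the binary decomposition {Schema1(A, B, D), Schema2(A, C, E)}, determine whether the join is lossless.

Common attributes: Schema1 ∩ Schema2 = {A}.
Closure of {A}: A → C, E applies, adding C, E; A, E → B applies, adding B. So (A)⁺ = {A, B, C, E}.
This closure contains every attribute of Schema2, so Schema1 ∩ Schema2 → Schema2. The join is lossless.

Yes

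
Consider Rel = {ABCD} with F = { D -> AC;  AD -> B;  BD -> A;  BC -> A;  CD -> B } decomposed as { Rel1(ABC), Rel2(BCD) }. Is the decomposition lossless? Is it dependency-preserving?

lossless and dependency-preserving

Lossless test: (BC)⁺ = {ABC}, which contains all of one fragment — lossless.
Dependency preservation: D → AC; AD → B; BD → A are not contained in any single fragment, but the restricted closure of each left-hand side across the fragments still reaches the right-hand side; the remaining FDs each lie inside some fragment. All dependencies are preserved.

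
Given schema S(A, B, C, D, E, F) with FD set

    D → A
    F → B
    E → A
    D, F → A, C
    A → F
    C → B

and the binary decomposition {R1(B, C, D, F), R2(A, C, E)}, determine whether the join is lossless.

Common attributes: R1 ∩ R2 = {C}.
Closure of {C}: C → B applies, adding B. So (C)⁺ = {B, C}.
The closure contains neither all of R1 = {B, C, D, F} nor all of R2 = {A, C, E}, so the common attributes are not a superkey of either fragment. The join is lossy.

No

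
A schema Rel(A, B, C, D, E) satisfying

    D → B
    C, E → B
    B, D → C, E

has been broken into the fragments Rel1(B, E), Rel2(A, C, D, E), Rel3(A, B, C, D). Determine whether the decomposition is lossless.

Chase test. Columns are A, B, C, D, E; row i has aⱼ where attribute j ∈ Reli, else bᵢⱼ.
Initial tableau (one row per fragment):
  row 1: b11 a2 b13 b14 a5
  row 2: a1 b22 a3 a4 a5
  row 3: a1 a2 a3 a4 b35
Rows 2 and 3 agree on D; apply D→B and equate their B entries.
Rows 2 and 3 agree on B, D; apply B, D→C, E and equate their C, E entries.
Row 2 is now all distinguished symbols — the join is lossless.

Yes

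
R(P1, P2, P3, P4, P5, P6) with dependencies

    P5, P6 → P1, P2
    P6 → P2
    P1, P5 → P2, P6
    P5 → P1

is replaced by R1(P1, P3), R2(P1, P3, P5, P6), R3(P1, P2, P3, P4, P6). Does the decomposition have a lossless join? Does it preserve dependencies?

lossy but dependency-preserving

Lossless test (chase): Rows 2 and 3 agree on P6; apply P6→P2 and equate their P2 entries. No row becomes fully distinguished — the join is lossy.
Dependency preservation: P5, P6 → P1, P2; P1, P5 → P2, P6 are not contained in any single fragment, but the restricted closure of each left-hand side across the fragments still reaches the right-hand side; the remaining FDs each lie inside some fragment. All dependencies are preserved.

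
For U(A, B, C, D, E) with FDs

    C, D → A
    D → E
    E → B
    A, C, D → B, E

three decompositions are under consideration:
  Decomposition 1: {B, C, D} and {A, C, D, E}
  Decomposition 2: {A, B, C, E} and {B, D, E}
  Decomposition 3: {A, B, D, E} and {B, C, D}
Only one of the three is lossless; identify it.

Decomposition 1: common = {C, D}, closure = {A, B, C, D, E} → lossless.
Decomposition 2: common = {B, E}, closure = {B, E} → lossy.
Decomposition 3: common = {B, D}, closure = {B, D, E} → lossy.

Decomposition 1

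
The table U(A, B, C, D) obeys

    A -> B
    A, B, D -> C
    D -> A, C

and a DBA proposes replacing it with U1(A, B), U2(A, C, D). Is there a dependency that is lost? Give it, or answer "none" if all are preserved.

none

A → B lies within U1.
A, B, D → C: restricted closure across fragments reaches C.
D → A, C lies within U2.
Every dependency is enforceable on the fragments, so the decomposition is dependency-preserving.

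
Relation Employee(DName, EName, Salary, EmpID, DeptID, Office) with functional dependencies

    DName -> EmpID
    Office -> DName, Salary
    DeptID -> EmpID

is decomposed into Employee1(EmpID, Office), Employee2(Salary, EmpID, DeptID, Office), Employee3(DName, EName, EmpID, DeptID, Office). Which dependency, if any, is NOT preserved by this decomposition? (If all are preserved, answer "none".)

none

DName → EmpID lies within Employee3.
Office → DName, Salary: restricted closure across fragments reaches DName, Salary.
DeptID → EmpID lies within Employee2.
Every dependency is enforceable on the fragments, so the decomposition is dependency-preserving.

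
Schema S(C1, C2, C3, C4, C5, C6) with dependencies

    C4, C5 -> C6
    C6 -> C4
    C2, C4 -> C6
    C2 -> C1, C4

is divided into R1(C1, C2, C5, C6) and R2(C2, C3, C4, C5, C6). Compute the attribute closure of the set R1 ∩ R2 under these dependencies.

C1, C2, C4, C5, C6

R1 ∩ R2 = {C2, C5, C6}.
C6 → C4 applies, adding C4
C2 → C1, C4 applies, adding C1
Closure: {C1, C2, C4, C5, C6}.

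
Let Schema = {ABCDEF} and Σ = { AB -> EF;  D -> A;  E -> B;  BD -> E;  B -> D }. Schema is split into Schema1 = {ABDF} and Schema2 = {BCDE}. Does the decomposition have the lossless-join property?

Common attributes: Schema1 ∩ Schema2 = {BD}.
Closure of {BD}: D → A applies, adding A; BD → E applies, adding E; AB → EF applies, adding F. So (BD)⁺ = {ABDEF}.
This closure contains every attribute of Schema1, so Schema1 ∩ Schema2 → Schema1. The join is lossless.

Yes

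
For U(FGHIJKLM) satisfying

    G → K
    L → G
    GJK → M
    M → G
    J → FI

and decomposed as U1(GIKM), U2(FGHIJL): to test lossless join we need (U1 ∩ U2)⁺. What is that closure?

GIK

U1 ∩ U2 = {GI}.
G → K applies, adding K
Closure: {GIK}.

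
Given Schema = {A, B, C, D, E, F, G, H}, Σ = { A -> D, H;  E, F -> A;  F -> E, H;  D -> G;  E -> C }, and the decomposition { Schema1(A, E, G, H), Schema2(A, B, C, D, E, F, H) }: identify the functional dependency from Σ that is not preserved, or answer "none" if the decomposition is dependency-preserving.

D -> G

Check D → G: no single fragment contains all of {D, G}, and the restricted closure of {D} across the fragments never reaches {G}.
A → D, H is preserved.
E, F → A is preserved.
F → E, H is preserved.
E → C is preserved.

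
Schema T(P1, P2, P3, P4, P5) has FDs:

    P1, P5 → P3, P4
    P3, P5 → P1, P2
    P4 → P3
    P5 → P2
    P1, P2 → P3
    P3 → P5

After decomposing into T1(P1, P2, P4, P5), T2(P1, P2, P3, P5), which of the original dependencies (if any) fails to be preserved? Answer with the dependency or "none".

none

P1, P5 → P3, P4: restricted closure across fragments reaches P3, P4.
P3, P5 → P1, P2 lies within T2.
P4 → P3: restricted closure across fragments reaches P3.
P5 → P2 lies within T1.
P1, P2 → P3 lies within T2.
P3 → P5 lies within T2.
Every dependency is enforceable on the fragments, so the decomposition is dependency-preserving.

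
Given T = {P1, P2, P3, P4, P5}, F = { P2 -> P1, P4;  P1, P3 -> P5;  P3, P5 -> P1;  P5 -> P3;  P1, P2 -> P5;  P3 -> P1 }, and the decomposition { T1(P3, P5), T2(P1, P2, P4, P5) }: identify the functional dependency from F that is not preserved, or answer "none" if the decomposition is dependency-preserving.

P2 → P1, P4 lies within T2.
P1, P3 → P5: restricted closure across fragments reaches P5.
P3, P5 → P1: restricted closure across fragments reaches P1.
P5 → P3 lies within T1.
P1, P2 → P5 lies within T2.
P3 → P1: restricted closure across fragments reaches P1.
Every dependency is enforceable on the fragments, so the decomposition is dependency-preserving.

none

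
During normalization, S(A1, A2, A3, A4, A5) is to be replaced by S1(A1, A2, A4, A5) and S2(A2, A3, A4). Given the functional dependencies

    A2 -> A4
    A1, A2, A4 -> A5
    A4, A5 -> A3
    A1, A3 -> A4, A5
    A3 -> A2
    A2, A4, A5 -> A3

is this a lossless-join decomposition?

No

Common attributes: S1 ∩ S2 = {A2, A4}.
No dependency enlarges {A2, A4}, so (A2, A4)⁺ = {A2, A4}.
The closure contains neither all of S1 = {A1, A2, A4, A5} nor all of S2 = {A2, A3, A4}, so the common attributes are not a superkey of either fragment. The join is lossy.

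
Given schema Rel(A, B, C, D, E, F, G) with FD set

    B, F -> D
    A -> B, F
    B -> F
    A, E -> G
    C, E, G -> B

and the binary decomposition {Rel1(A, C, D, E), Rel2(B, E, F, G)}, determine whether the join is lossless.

No

Common attributes: Rel1 ∩ Rel2 = {E}.
No dependency enlarges {E}, so (E)⁺ = {E}.
The closure contains neither all of Rel1 = {A, C, D, E} nor all of Rel2 = {B, E, F, G}, so the common attributes are not a superkey of either fragment. The join is lossy.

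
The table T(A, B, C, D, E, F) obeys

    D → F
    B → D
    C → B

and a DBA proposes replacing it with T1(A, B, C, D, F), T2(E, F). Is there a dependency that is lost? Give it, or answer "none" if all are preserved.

D → F lies within T1.
B → D lies within T1.
C → B lies within T1.
Every dependency is enforceable on the fragments, so the decomposition is dependency-preserving.

none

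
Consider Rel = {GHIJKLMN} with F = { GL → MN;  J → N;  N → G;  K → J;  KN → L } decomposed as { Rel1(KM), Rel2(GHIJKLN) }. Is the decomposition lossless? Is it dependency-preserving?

lossless but not dependency-preserving

Lossless test: (K)⁺ = {GJKLMN}, which contains all of one fragment — lossless.
Dependency preservation: the restricted closure of {GL} across the fragments never reaches {MN}, so GL → MN cannot be enforced without a join — not preserved.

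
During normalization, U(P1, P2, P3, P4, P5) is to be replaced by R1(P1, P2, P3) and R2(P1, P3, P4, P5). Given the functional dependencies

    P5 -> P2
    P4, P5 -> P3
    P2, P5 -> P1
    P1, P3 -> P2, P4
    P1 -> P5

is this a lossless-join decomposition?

Yes

Common attributes: R1 ∩ R2 = {P1, P3}.
Closure of {P1, P3}: P1, P3 → P2, P4 applies, adding P2, P4; P1 → P5 applies, adding P5. So (P1, P3)⁺ = {P1, P2, P3, P4, P5}.
This closure contains every attribute of R1, so R1 ∩ R2 → R1. The join is lossless.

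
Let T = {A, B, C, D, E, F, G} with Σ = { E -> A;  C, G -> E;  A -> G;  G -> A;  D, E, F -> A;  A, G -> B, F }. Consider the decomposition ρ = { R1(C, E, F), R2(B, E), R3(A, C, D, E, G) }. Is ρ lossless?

Chase test. Columns are A, B, C, D, E, F, G; row i has aⱼ where attribute j ∈ Ri, else bᵢⱼ.
Initial tableau (one row per fragment):
  row 1: b11 b12 a3 b14 a5 a6 b17
  row 2: b21 a2 b23 b24 a5 b26 b27
  row 3: a1 b32 a3 a4 a5 b36 a7
Rows 1 and 2 agree on E; apply E→A and equate their A entries.
Rows 1 and 3 agree on E; apply E→A and equate their A entries.
Rows 1 and 2 agree on A; apply A→G and equate their G entries.
Rows 1 and 3 agree on A; apply A→G and equate their G entries.
Rows 1 and 2 agree on A, G; apply A, G→B, F and equate their B, F entries.
Rows 1 and 3 agree on A, G; apply A, G→B, F and equate their B, F entries.
Row 3 is now all distinguished symbols — the join is lossless.

Yes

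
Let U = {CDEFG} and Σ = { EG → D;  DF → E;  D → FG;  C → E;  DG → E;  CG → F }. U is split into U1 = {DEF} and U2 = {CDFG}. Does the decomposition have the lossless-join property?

Common attributes: U1 ∩ U2 = {DF}.
Closure of {DF}: DF → E applies, adding E; D → FG applies, adding G. So (DF)⁺ = {DEFG}.
This closure contains every attribute of U1, so U1 ∩ U2 → U1. The join is lossless.

Yes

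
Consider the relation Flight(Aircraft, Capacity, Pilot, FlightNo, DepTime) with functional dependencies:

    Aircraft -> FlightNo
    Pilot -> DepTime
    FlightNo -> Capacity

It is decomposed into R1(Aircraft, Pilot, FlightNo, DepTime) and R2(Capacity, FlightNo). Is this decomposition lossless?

Common attributes: R1 ∩ R2 = {FlightNo}.
Closure of {FlightNo}: FlightNo → Capacity applies, adding Capacity. So (FlightNo)⁺ = {Capacity, FlightNo}.
This closure contains every attribute of R2, so R1 ∩ R2 → R2. The join is lossless.

Yes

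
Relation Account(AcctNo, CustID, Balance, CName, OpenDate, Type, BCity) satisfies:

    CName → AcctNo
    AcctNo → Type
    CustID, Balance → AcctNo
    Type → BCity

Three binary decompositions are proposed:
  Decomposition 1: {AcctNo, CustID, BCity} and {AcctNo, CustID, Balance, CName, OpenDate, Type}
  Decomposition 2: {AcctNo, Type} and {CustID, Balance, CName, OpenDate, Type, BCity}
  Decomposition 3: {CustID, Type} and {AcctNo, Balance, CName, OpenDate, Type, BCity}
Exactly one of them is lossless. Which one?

Decomposition 1: common = {AcctNo, CustID}, closure = {AcctNo, CustID, Type, BCity} → lossless.
Decomposition 2: common = {Type}, closure = {Type, BCity} → lossy.
Decomposition 3: common = {Type}, closure = {Type, BCity} → lossy.

Decomposition 1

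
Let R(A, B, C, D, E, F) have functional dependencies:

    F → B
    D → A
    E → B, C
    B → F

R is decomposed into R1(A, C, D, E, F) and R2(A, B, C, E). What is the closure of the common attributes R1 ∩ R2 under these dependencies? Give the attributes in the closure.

R1 ∩ R2 = {A, C, E}.
E → B, C applies, adding B
B → F applies, adding F
Closure: {A, B, C, E, F}.

A, B, C, E, F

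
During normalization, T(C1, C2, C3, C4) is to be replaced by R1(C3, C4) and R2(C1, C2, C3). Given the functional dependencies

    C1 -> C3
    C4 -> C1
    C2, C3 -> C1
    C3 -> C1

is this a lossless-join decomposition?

Common attributes: R1 ∩ R2 = {C3}.
Closure of {C3}: C3 → C1 applies, adding C1. So (C3)⁺ = {C1, C3}.
The closure contains neither all of R1 = {C3, C4} nor all of R2 = {C1, C2, C3}, so the common attributes are not a superkey of either fragment. The join is lossy.

No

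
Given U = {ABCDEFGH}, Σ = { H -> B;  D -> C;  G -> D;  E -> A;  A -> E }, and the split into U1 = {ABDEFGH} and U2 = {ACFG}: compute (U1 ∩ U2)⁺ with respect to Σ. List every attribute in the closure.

ACDEFG

U1 ∩ U2 = {AFG}.
G → D applies, adding D
A → E applies, adding E
D → C applies, adding C
Closure: {ACDEFG}.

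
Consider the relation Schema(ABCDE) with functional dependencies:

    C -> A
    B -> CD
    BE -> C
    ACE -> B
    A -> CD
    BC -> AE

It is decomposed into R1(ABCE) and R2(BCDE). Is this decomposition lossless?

Common attributes: R1 ∩ R2 = {BCE}.
Closure of {BCE}: C → A applies, adding A; B → CD applies, adding D. So (BCE)⁺ = {ABCDE}.
This closure contains every attribute of R1, so R1 ∩ R2 → R1. The join is lossless.

Yes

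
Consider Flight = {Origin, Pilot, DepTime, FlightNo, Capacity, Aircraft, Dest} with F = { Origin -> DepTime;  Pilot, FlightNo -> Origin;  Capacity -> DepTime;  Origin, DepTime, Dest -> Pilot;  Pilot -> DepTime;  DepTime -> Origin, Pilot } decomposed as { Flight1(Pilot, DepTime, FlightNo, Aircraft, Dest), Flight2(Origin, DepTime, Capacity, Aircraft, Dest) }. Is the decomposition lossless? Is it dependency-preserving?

lossy but dependency-preserving

Lossless test: (DepTime, Aircraft, Dest)⁺ = {Origin, Pilot, DepTime, Aircraft, Dest}, which is a superkey of neither fragment — lossy.
Dependency preservation: Pilot, FlightNo → Origin; Origin, DepTime, Dest → Pilot; DepTime → Origin, Pilot are not contained in any single fragment, but the restricted closure of each left-hand side across the fragments still reaches the right-hand side; the remaining FDs each lie inside some fragment. All dependencies are preserved.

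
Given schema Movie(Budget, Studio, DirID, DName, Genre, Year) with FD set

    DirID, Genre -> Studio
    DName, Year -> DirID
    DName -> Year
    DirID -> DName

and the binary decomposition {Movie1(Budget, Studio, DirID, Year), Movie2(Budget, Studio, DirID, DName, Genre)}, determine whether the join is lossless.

Yes

Common attributes: Movie1 ∩ Movie2 = {Budget, Studio, DirID}.
Closure of {Budget, Studio, DirID}: DirID → DName applies, adding DName; DName → Year applies, adding Year. So (Budget, Studio, DirID)⁺ = {Budget, Studio, DirID, DName, Year}.
This closure contains every attribute of Movie1, so Movie1 ∩ Movie2 → Movie1. The join is lossless.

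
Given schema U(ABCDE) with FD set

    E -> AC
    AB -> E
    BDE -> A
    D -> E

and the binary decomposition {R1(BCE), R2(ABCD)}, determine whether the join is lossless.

Common attributes: R1 ∩ R2 = {BC}.
No dependency enlarges {BC}, so (BC)⁺ = {BC}.
The closure contains neither all of R1 = {BCE} nor all of R2 = {ABCD}, so the common attributes are not a superkey of either fragment. The join is lossy.

No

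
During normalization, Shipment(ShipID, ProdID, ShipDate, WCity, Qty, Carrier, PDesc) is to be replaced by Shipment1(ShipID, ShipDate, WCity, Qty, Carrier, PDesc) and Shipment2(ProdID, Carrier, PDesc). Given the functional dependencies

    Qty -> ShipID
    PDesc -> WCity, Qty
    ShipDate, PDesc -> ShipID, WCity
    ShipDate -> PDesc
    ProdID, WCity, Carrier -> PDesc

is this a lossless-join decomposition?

Common attributes: Shipment1 ∩ Shipment2 = {Carrier, PDesc}.
Closure of {Carrier, PDesc}: PDesc → WCity, Qty applies, adding WCity, Qty; Qty → ShipID applies, adding ShipID. So (Carrier, PDesc)⁺ = {ShipID, WCity, Qty, Carrier, PDesc}.
The closure contains neither all of Shipment1 = {ShipID, ShipDate, WCity, Qty, Carrier, PDesc} nor all of Shipment2 = {ProdID, Carrier, PDesc}, so the common attributes are not a superkey of either fragment. The join is lossy.

No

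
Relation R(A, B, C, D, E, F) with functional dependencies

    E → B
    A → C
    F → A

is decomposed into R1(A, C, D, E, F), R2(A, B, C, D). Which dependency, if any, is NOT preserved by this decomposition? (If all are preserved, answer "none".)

Check E → B: no single fragment contains all of {B, E}, and the restricted closure of {E} across the fragments never reaches {B}.
A → C is preserved.
F → A is preserved.

E → B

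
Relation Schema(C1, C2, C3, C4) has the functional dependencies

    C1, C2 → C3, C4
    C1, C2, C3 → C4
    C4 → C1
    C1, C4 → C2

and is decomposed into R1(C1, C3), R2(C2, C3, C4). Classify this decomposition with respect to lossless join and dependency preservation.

Lossless test: (C3)⁺ = {C3}, which is a superkey of neither fragment — lossy.
Dependency preservation: the restricted closure of {C1, C2} across the fragments never reaches {C3, C4}, so C1, C2 → C3, C4 cannot be enforced without a join — not preserved.

lossy and not dependency-preserving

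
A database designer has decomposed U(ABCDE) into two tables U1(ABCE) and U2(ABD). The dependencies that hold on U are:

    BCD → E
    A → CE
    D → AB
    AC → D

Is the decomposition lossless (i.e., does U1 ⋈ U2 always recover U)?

Yes

Common attributes: U1 ∩ U2 = {AB}.
Closure of {AB}: A → CE applies, adding CE; AC → D applies, adding D. So (AB)⁺ = {ABCDE}.
This closure contains every attribute of U1, so U1 ∩ U2 → U1. The join is lossless.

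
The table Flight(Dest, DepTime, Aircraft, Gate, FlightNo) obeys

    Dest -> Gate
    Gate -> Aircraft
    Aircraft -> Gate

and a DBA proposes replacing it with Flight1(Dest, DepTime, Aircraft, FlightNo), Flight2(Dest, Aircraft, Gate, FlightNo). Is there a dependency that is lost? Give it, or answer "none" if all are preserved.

Dest → Gate lies within Flight2.
Gate → Aircraft lies within Flight2.
Aircraft → Gate lies within Flight2.
Every dependency is enforceable on the fragments, so the decomposition is dependency-preserving.

none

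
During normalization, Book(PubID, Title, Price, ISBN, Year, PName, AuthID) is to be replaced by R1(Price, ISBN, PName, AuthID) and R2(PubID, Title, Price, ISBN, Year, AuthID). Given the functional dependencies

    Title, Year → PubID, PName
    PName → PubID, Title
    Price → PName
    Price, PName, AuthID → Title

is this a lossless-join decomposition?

Common attributes: R1 ∩ R2 = {Price, ISBN, AuthID}.
Closure of {Price, ISBN, AuthID}: Price → PName applies, adding PName; Price, PName, AuthID → Title applies, adding Title; PName → PubID, Title applies, adding PubID. So (Price, ISBN, AuthID)⁺ = {PubID, Title, Price, ISBN, PName, AuthID}.
This closure contains every attribute of R1, so R1 ∩ R2 → R1. The join is lossless.

Yes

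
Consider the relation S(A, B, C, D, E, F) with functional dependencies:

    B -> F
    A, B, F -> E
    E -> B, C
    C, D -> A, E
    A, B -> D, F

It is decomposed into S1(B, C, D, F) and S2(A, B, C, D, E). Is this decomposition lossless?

Common attributes: S1 ∩ S2 = {B, C, D}.
Closure of {B, C, D}: B → F applies, adding F; C, D → A, E applies, adding A, E. So (B, C, D)⁺ = {A, B, C, D, E, F}.
This closure contains every attribute of S1, so S1 ∩ S2 → S1. The join is lossless.

Yes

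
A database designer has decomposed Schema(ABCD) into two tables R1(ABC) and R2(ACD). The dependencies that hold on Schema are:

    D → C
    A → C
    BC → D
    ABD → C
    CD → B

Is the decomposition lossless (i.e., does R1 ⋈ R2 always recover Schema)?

No

Common attributes: R1 ∩ R2 = {AC}.
No dependency enlarges {AC}, so (AC)⁺ = {AC}.
The closure contains neither all of R1 = {ABC} nor all of R2 = {ACD}, so the common attributes are not a superkey of either fragment. The join is lossy.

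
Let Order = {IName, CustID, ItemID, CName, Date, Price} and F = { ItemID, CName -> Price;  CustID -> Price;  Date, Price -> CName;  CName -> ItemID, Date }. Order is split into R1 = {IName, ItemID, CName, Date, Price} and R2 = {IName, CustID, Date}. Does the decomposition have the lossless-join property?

Common attributes: R1 ∩ R2 = {IName, Date}.
No dependency enlarges {IName, Date}, so (IName, Date)⁺ = {IName, Date}.
The closure contains neither all of R1 = {IName, ItemID, CName, Date, Price} nor all of R2 = {IName, CustID, Date}, so the common attributes are not a superkey of either fragment. The join is lossy.

No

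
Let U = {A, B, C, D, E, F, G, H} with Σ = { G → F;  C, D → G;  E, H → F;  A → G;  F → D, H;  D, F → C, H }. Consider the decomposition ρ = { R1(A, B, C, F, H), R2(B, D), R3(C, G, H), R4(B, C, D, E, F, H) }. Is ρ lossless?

Chase test. Columns are A, B, C, D, E, F, G, H; row i has aⱼ where attribute j ∈ Ri, else bᵢⱼ.
Initial tableau (one row per fragment):
  row 1: a1 a2 a3 b14 b15 a6 b17 a8
  row 2: b21 a2 b23 a4 b25 b26 b27 b28
  row 3: b31 b32 a3 b34 b35 b36 a7 a8
  row 4: b41 a2 a3 a4 a5 a6 b47 a8
Rows 1 and 4 agree on F; apply F→D, H and equate their D, H entries.
Rows 1 and 4 agree on C, D; apply C, D→G and equate their G entries.
No row becomes fully distinguished — the join is lossy.

No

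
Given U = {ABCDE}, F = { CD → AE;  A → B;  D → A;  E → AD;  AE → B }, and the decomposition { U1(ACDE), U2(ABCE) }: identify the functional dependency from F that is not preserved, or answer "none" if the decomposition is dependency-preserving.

none

CD → AE lies within U1.
A → B lies within U2.
D → A lies within U1.
E → AD lies within U1.
AE → B lies within U2.
Every dependency is enforceable on the fragments, so the decomposition is dependency-preserving.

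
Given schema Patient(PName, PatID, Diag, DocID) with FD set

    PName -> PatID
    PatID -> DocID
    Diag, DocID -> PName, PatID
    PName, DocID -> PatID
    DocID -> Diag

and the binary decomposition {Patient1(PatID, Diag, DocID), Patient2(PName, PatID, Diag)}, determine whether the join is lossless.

Yes

Common attributes: Patient1 ∩ Patient2 = {PatID, Diag}.
Closure of {PatID, Diag}: PatID → DocID applies, adding DocID; Diag, DocID → PName, PatID applies, adding PName. So (PatID, Diag)⁺ = {PName, PatID, Diag, DocID}.
This closure contains every attribute of Patient1, so Patient1 ∩ Patient2 → Patient1. The join is lossless.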